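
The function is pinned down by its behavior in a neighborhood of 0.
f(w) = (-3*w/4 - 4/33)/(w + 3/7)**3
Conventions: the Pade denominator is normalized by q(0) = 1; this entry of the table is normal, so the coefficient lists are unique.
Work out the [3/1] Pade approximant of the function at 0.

The Pade approximant has numerator coefficients [-1372/891, -6783511/1179684, 19536937/884763, -1308710669/31851468]; denominator coefficients [1, 1505/331].

Taylor coefficients needed (expand at 0): a_0 = -1372/891, a_1 = 4459/3564, a_2 = 175273/10692, a_3 = -5563117/48114, a_4 = 25294535/48114.
Write the denominator as Q(w) = 1 + q1*w. Requiring Q*f - P = O(w^5) with deg P <= 3 kills the coefficients of w^4..w^4 in Q*f:
  w^4: a_4 + q1*a_3 = 0, i.e. 25294535/48114 + (-5563117/48114)*q1 = 0.
Solving this linear system: q1 = 1505/331.
The numerator is Q*f truncated at degree 3: P0 = a_0 = -1372/891; P1 = a_1 + q1*a_0 = -6783511/1179684; P2 = a_2 + q1*a_1 = 19536937/884763; P3 = a_3 + q1*a_2 = -1308710669/31851468.


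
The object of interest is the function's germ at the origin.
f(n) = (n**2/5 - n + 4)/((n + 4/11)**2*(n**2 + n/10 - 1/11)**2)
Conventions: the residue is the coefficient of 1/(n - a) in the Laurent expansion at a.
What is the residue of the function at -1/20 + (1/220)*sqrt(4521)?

The residue is -406121375/18 + (113364304075/337842)*sqrt(4521).

The factor n**2 + n/10 - 1/11 splits as (n - a)(n - a') with a = -1/20 + (1/220)*sqrt(4521), a' = -1/20 - (1/220)*sqrt(4521). At the order-2 pole a set g(n) = (n - a)^2*f(n) = [(n**2/5 - n + 4)/(n + 4/11)**2] / (n - a')^2.
Order-2 pole: residue = g'(a); g'(-1/20 + (1/220)*sqrt(4521)) = -406121375/18 + (113364304075/337842)*sqrt(4521), so the residue is -406121375/18 + (113364304075/337842)*sqrt(4521).


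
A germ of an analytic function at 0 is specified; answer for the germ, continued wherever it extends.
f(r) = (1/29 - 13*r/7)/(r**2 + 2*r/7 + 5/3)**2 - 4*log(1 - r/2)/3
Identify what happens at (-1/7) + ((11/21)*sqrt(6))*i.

The denominator factor r**2 + 2*r/7 + 5/3 vanishes at (-1/7) + ((11/21)*sqrt(6))*i and appears to the power 2; the numerator there equals (426/1421) - ((143/147)*sqrt(6))*i, nonzero, and no other factor vanishes.
The branch terms are analytic at this point.
Hence a pole whose order is the multiplicity, 2.

The point is a pole of order 2.


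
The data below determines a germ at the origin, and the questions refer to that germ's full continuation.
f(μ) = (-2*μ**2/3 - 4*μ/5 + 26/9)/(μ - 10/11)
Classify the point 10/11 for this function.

The point is a pole of order 1.

The denominator factor μ - 10/11 vanishes at 10/11 and appears to the power 1; the numerator there equals 1754/1089, nonzero, and no other factor vanishes.
Hence a pole whose order is the multiplicity, 1.


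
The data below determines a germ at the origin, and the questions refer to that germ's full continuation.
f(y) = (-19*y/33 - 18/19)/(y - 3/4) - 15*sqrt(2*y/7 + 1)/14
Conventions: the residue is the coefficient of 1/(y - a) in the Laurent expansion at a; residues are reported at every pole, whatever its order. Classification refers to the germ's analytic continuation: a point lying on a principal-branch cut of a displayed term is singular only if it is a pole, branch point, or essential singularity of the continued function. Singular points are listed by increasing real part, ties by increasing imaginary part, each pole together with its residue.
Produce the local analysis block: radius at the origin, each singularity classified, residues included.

Radius of convergence at 0: 3/4.
At -7/2: an algebraic (square-root) branch point.
At 3/4: a pole of order 1; residue -1153/836.

Denominator factor (y - 3/4): pole of order 1 at 3/4, modulus 3/4.
Branch term (-15/14)*sqrt(1 - y/(-7/2)): its argument vanishes at y = -7/2, a square-root branch point, modulus 7/2.
The radius of convergence is the smallest modulus among the singular points: 3/4.
The branch term is analytic at 3/4 and contributes nothing to the residue; only the rational part matters.
At the order-1 pole 3/4 set g(y) = (y - (3/4))*(rational part) = -19*y/33 - 18/19.
Simple pole: residue = g(a) at a = 3/4, which is -1153/836.
List the singular points by increasing real part (a conjugate pair: the negative imaginary part first).


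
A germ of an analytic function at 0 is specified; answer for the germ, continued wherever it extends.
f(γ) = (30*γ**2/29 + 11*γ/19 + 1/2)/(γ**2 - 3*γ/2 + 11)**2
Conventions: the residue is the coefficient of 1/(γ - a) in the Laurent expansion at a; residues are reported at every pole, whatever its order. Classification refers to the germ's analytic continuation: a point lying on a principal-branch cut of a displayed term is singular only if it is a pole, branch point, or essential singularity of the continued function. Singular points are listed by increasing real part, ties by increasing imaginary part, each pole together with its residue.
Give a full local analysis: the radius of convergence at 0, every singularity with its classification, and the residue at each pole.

Radius of convergence at 0: sqrt(11).
At (3/4) - ((1/4)*sqrt(167))*i: a pole of order 2; residue ((108556/15366839)*sqrt(167))*i.
At (3/4) + ((1/4)*sqrt(167))*i: a pole of order 2; residue -((108556/15366839)*sqrt(167))*i.

Denominator factor (γ**2 - 3*γ/2 + 11)^2: discriminant -167/4, complex-conjugate roots (3/4) + ((1/4)*sqrt(167))*i and (3/4) - ((1/4)*sqrt(167))*i; poles of order 2, moduli sqrt(11) and sqrt(11).
The radius of convergence is the smallest modulus among the singular points: sqrt(11).
The factor γ**2 - 3*γ/2 + 11 splits as (γ - a)(γ - a') with a = (3/4) - ((1/4)*sqrt(167))*i, a' = (3/4) + ((1/4)*sqrt(167))*i. At the order-2 pole a set g(γ) = (γ - a)^2*f(γ) = [30*γ**2/29 + 11*γ/19 + 1/2] / (γ - a')^2.
Order-2 pole: residue = g'(a); g'((3/4) - ((1/4)*sqrt(167))*i) = ((108556/15366839)*sqrt(167))*i, so the residue is ((108556/15366839)*sqrt(167))*i.
The factor γ**2 - 3*γ/2 + 11 splits as (γ - a)(γ - a') with a = (3/4) + ((1/4)*sqrt(167))*i, a' = (3/4) - ((1/4)*sqrt(167))*i. At the order-2 pole a set g(γ) = (γ - a)^2*f(γ) = [30*γ**2/29 + 11*γ/19 + 1/2] / (γ - a')^2.
Order-2 pole: residue = g'(a); g'((3/4) + ((1/4)*sqrt(167))*i) = -((108556/15366839)*sqrt(167))*i, so the residue is -((108556/15366839)*sqrt(167))*i.
List the singular points by increasing real part (a conjugate pair: the negative imaginary part first).


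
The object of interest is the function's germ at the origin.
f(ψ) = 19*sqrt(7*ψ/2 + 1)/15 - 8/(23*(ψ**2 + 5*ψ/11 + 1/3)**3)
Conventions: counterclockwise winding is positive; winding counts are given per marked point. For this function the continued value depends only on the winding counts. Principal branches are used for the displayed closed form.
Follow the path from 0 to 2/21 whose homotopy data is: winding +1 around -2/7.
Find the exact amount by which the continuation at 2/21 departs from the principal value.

The rational part is single-valued and drops out of the difference; each branch term changes only by its own monodromy.
(19/15)*sqrt(1 - ψ/(-2/7)): winding +1 is odd, the square root flips sign, contributing -2*(19/15)*sqrt(1 - (2/21)/(-2/7)) = -2*(19/15)*sqrt(4/3) = -(76/45)*sqrt(3).
Summing the contributions at ψ = 2/21 gives -(76/45)*sqrt(3).

Continued minus principal equals -(76/45)*sqrt(3).


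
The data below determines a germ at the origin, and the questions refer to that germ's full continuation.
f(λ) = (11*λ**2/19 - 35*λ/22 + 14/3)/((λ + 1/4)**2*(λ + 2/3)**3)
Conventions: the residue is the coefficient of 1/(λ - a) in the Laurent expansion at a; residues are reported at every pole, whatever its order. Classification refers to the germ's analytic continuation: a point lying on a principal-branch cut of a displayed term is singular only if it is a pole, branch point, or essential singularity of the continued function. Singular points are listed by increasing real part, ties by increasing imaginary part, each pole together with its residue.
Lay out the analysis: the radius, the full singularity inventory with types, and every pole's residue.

Radius of convergence at 0: 1/4.
At -2/3: a pole of order 3; residue 3668976/6875.
At -1/4: a pole of order 2; residue -3668976/6875.

Denominator factor (λ + 1/4)^2: pole of order 2 at -1/4, modulus 1/4.
Denominator factor (λ + 2/3)^3: pole of order 3 at -2/3, modulus 2/3.
The radius of convergence is the smallest modulus among the singular points: 1/4.
At the order-3 pole -2/3 set g(λ) = (λ - (-2/3))^3*f(λ) = (11*λ**2/19 - 35*λ/22 + 14/3)/(λ + 1/4)**2.
Order-3 pole: residue = g''(a)/2; g''(-2/3) = 7337952/6875, so the residue is 3668976/6875.
At the order-2 pole -1/4 set g(λ) = (λ - (-1/4))^2*f(λ) = (11*λ**2/19 - 35*λ/22 + 14/3)/(λ + 2/3)**3.
Order-2 pole: residue = g'(a); g'(-1/4) = -3668976/6875, so the residue is -3668976/6875.
List the singular points by increasing real part (a conjugate pair: the negative imaginary part first).


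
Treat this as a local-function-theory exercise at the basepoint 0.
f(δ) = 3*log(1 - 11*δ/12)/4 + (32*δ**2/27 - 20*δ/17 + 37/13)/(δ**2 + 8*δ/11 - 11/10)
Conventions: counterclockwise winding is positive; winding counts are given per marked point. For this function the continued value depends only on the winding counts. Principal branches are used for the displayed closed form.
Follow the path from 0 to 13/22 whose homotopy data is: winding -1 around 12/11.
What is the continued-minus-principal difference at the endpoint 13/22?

The rational part is single-valued and drops out of the difference; each branch term changes only by its own monodromy.
(3/4)*log(1 - δ/(12/11)): each positive loop around 12/11 adds 2*pi*i to the log, so winding -1 contributes (3/4)*(-1)*2*pi*i = -(3/2)*pi*i.
Summing the contributions at δ = 13/22 gives -(3/2)*pi*i.

Continued minus principal equals -(3/2)*pi*i.


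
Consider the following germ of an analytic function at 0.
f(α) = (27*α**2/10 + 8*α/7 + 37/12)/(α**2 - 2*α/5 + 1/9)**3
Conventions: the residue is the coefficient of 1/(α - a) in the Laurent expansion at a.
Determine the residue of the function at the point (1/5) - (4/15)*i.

The residue is (222229575/458752)*i.

The factor α**2 - 2*α/5 + 1/9 splits as (α - a)(α - a') with a = (1/5) - (4/15)*i, a' = (1/5) + (4/15)*i. At the order-3 pole a set g(α) = (α - a)^3*f(α) = [27*α**2/10 + 8*α/7 + 37/12] / (α - a')^3.
Order-3 pole: residue = g''(a)/2; g''((1/5) - (4/15)*i) = (222229575/229376)*i, so the residue is (222229575/458752)*i.


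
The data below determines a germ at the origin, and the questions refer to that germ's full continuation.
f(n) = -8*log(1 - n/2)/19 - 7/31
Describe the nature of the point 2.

The term (-8/19)*log(1 - n/(2)) has argument 1 - 2/(2) = 0 at 2: a logarithmic (infinitely-sheeted) branch point; the remaining terms are analytic or single-valued there.

The point is a logarithmic branch point.


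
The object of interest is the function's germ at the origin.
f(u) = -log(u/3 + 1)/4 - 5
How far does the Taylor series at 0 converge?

Branch term (-1/4)*log(1 - u/(-3)): its argument vanishes at u = -3, a logarithmic branch point, modulus 3.
The radius of convergence is the smallest modulus among the singular points: 3.

The radius of convergence is 3.


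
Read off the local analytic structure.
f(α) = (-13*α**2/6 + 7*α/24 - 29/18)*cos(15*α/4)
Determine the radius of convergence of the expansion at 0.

The radius of convergence is infinite.

The factor cos(15*α/4) is entire and contributes no finite singular point.
The polynomial part has no poles.
No finite singular points: the Taylor series at 0 converges everywhere.


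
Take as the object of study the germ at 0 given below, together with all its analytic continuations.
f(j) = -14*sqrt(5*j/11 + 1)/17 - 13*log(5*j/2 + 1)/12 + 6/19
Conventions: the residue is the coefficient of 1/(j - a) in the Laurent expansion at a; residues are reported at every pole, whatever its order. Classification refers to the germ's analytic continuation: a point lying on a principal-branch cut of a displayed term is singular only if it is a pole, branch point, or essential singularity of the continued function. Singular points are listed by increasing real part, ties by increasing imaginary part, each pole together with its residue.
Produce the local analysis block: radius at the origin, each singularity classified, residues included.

Branch term (-13/12)*log(1 - j/(-2/5)): its argument vanishes at j = -2/5, a logarithmic branch point, modulus 2/5.
Branch term (-14/17)*sqrt(1 - j/(-11/5)): its argument vanishes at j = -11/5, a square-root branch point, modulus 11/5.
The radius of convergence is the smallest modulus among the singular points: 2/5.
List the singular points by increasing real part (a conjugate pair: the negative imaginary part first).

Radius of convergence at 0: 2/5.
At -11/5: an algebraic (square-root) branch point.
At -2/5: a logarithmic branch point.


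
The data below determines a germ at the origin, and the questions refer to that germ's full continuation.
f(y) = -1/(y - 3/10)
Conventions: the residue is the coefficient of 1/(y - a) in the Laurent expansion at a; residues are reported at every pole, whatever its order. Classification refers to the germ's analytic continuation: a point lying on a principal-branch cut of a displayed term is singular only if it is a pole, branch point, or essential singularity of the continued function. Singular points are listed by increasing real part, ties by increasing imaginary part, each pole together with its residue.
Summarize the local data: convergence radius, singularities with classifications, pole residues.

Radius of convergence at 0: 3/10.
At 3/10: a pole of order 1; residue -1.

Denominator factor (y - 3/10): pole of order 1 at 3/10, modulus 3/10.
The radius of convergence is the smallest modulus among the singular points: 3/10.
At the order-1 pole 3/10 set g(y) = (y - (3/10))*f(y) = -1.
Simple pole: residue = g(a) at a = 3/10, which is -1.


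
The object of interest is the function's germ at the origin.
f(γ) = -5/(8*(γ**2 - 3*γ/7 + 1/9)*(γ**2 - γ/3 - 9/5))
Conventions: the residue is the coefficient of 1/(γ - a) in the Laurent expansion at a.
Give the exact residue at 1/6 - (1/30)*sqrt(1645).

The residue is -23625/2838112 + (402975/133391264)*sqrt(1645).

The factor γ**2 - γ/3 - 9/5 splits as (γ - a)(γ - a') with a = 1/6 - (1/30)*sqrt(1645), a' = 1/6 + (1/30)*sqrt(1645). At the order-1 pole a set g(γ) = (γ - a)*f(γ) = [-5/(8*(γ**2 - 3*γ/7 + 1/9))] / (γ - a').
Simple pole: residue = g(a) at a = 1/6 - (1/30)*sqrt(1645), which is -23625/2838112 + (402975/133391264)*sqrt(1645).


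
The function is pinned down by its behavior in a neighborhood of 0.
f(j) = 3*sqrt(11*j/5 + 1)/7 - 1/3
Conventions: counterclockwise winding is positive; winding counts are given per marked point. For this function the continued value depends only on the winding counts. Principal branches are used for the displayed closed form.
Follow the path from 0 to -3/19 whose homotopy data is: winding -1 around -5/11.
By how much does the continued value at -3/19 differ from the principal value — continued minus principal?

Continued minus principal equals -(6/665)*sqrt(5890).

The rational part is single-valued and drops out of the difference; each branch term changes only by its own monodromy.
(3/7)*sqrt(1 - j/(-5/11)): winding -1 is odd, the square root flips sign, contributing -2*(3/7)*sqrt(1 - (-3/19)/(-5/11)) = -2*(3/7)*sqrt(62/95) = -(6/665)*sqrt(5890).
Summing the contributions at j = -3/19 gives -(6/665)*sqrt(5890).


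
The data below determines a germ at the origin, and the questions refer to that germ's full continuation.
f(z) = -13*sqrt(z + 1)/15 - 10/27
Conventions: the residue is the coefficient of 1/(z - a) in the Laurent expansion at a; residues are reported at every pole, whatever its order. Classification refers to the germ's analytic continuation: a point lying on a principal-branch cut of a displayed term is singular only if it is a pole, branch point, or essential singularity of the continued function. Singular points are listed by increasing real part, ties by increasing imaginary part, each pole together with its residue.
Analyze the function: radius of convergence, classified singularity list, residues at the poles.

Radius of convergence at 0: 1.
At -1: an algebraic (square-root) branch point.

Branch term (-13/15)*sqrt(1 - z/(-1)): its argument vanishes at z = -1, a square-root branch point, modulus 1.
The radius of convergence is the smallest modulus among the singular points: 1.


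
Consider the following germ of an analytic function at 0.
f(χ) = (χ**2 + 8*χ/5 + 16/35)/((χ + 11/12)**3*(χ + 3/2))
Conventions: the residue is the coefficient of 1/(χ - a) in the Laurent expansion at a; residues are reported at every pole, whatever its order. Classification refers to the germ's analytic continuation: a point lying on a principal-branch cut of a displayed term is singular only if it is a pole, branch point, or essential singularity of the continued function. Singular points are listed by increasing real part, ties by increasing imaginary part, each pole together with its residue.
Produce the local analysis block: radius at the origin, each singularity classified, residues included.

Radius of convergence at 0: 11/12.
At -3/2: a pole of order 1; residue -18576/12005.
At -11/12: a pole of order 3; residue 18576/12005.

Denominator factor (χ + 11/12)^3: pole of order 3 at -11/12, modulus 11/12.
Denominator factor (χ + 3/2): pole of order 1 at -3/2, modulus 3/2.
The radius of convergence is the smallest modulus among the singular points: 11/12.
At the order-1 pole -3/2 set g(χ) = (χ - (-3/2))*f(χ) = (χ**2 + 8*χ/5 + 16/35)/(χ + 11/12)**3.
Simple pole: residue = g(a) at a = -3/2, which is -18576/12005.
At the order-3 pole -11/12 set g(χ) = (χ - (-11/12))^3*f(χ) = (χ**2 + 8*χ/5 + 16/35)/(χ + 3/2).
Order-3 pole: residue = g''(a)/2; g''(-11/12) = 37152/12005, so the residue is 18576/12005.
List the singular points by increasing real part (a conjugate pair: the negative imaginary part first).


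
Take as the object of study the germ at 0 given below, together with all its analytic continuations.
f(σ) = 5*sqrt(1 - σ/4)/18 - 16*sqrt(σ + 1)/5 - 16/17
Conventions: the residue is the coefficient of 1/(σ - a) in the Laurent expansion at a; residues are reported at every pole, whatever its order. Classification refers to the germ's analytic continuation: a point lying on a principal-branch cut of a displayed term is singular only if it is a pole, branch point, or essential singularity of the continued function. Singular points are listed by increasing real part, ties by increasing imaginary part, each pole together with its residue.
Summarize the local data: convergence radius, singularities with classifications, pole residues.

Radius of convergence at 0: 1.
At -1: an algebraic (square-root) branch point.
At 4: an algebraic (square-root) branch point.

Branch term (-16/5)*sqrt(1 - σ/(-1)): its argument vanishes at σ = -1, a square-root branch point, modulus 1.
Branch term (5/18)*sqrt(1 - σ/(4)): its argument vanishes at σ = 4, a square-root branch point, modulus 4.
The radius of convergence is the smallest modulus among the singular points: 1.
List the singular points by increasing real part (a conjugate pair: the negative imaginary part first).


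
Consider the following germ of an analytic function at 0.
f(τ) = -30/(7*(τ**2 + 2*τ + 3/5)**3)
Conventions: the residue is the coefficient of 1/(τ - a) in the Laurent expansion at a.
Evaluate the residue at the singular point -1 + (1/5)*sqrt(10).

The residue is -(1125/448)*sqrt(10).

The factor τ**2 + 2*τ + 3/5 splits as (τ - a)(τ - a') with a = -1 + (1/5)*sqrt(10), a' = -1 - (1/5)*sqrt(10). At the order-3 pole a set g(τ) = (τ - a)^3*f(τ) = [-30/7] / (τ - a')^3.
Order-3 pole: residue = g''(a)/2; g''(-1 + (1/5)*sqrt(10)) = -(1125/224)*sqrt(10), so the residue is -(1125/448)*sqrt(10).


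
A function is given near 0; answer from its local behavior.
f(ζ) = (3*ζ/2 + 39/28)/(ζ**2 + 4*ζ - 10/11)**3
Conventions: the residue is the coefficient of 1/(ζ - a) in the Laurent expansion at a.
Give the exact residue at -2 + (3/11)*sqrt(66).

The residue is -(605/870912)*sqrt(66).

The factor ζ**2 + 4*ζ - 10/11 splits as (ζ - a)(ζ - a') with a = -2 + (3/11)*sqrt(66), a' = -2 - (3/11)*sqrt(66). At the order-3 pole a set g(ζ) = (ζ - a)^3*f(ζ) = [3*ζ/2 + 39/28] / (ζ - a')^3.
Order-3 pole: residue = g''(a)/2; g''(-2 + (3/11)*sqrt(66)) = -(605/435456)*sqrt(66), so the residue is -(605/870912)*sqrt(66).


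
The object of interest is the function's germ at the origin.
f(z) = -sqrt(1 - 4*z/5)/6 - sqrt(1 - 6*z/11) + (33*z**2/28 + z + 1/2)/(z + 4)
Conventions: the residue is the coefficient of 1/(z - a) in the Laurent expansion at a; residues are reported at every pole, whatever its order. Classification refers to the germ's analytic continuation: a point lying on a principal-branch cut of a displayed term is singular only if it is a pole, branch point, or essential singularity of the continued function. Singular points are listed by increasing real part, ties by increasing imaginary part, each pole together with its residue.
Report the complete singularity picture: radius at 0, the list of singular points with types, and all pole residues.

Denominator factor (z + 4): pole of order 1 at -4, modulus 4.
Branch term (-1/6)*sqrt(1 - z/(5/4)): its argument vanishes at z = 5/4, a square-root branch point, modulus 5/4.
Branch term (-1)*sqrt(1 - z/(11/6)): its argument vanishes at z = 11/6, a square-root branch point, modulus 11/6.
The radius of convergence is the smallest modulus among the singular points: 5/4.
The branch terms are analytic at -4 and contribute nothing to the residue; only the rational part matters.
At the order-1 pole -4 set g(z) = (z - (-4))*(rational part) = 33*z**2/28 + z + 1/2.
Simple pole: residue = g(a) at a = -4, which is 215/14.
List the singular points by increasing real part (a conjugate pair: the negative imaginary part first).

Radius of convergence at 0: 5/4.
At -4: a pole of order 1; residue 215/14.
At 5/4: an algebraic (square-root) branch point.
At 11/6: an algebraic (square-root) branch point.


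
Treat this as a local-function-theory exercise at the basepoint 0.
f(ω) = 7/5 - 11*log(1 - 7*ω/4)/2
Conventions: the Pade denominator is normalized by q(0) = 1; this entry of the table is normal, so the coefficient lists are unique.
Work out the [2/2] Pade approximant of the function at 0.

The Pade approximant has numerator coefficients [7/5, 287/40, -7399/960]; denominator coefficients [1, -7/4, 49/96].

Taylor coefficients needed (expand at 0): a_0 = 7/5, a_1 = 77/8, a_2 = 539/64, a_3 = 3773/384, a_4 = 26411/2048.
Write the denominator as Q(ω) = 1 + q1*ω + q2*ω^2. Requiring Q*f - P = O(ω^5) with deg P <= 2 kills the coefficients of ω^3..ω^4 in Q*f:
  ω^3: a_3 + q1*a_2 + q2*a_1 = 0, i.e. 3773/384 + (539/64)*q1 + (77/8)*q2 = 0.
  ω^4: a_4 + q1*a_3 + q2*a_2 = 0, i.e. 26411/2048 + (3773/384)*q1 + (539/64)*q2 = 0.
Solving this linear system: q1 = -7/4, q2 = 49/96.
The numerator is Q*f truncated at degree 2: P0 = a_0 = 7/5; P1 = a_1 + q1*a_0 = 287/40; P2 = a_2 + q1*a_1 + q2*a_0 = -7399/960.


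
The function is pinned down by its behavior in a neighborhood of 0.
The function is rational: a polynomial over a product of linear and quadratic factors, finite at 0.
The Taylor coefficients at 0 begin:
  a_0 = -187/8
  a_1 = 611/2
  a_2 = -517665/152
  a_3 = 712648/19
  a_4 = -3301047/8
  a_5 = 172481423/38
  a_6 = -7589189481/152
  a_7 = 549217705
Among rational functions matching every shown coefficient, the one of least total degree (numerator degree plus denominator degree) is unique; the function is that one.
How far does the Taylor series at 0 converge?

The radius of convergence is 1/11.

No rational of total degree below 4 reproduces all 8 coefficients; solving the [2/2] Pade equations on them gives f(ξ) = (11*ξ**2/38 + 25*ξ/11 - 17/8)/((ξ + 1/11)*(ξ + 1)), whose expansion matches every shown term.
Denominator factor (ξ + 1/11): pole of order 1 at -1/11, modulus 1/11.
Denominator factor (ξ + 1): pole of order 1 at -1, modulus 1.
The radius of convergence is the smallest modulus among the singular points: 1/11.


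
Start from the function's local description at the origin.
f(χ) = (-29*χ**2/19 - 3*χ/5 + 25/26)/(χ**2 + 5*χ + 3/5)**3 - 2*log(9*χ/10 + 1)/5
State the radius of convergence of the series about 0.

Denominator factor (χ**2 + 5*χ + 3/5)^3: discriminant 113/5, real irrational roots -5/2 + (1/10)*sqrt(565) and -5/2 - (1/10)*sqrt(565); poles of order 3, moduli 5/2 - (1/10)*sqrt(565) and 5/2 + (1/10)*sqrt(565).
Branch term (-2/5)*log(1 - χ/(-10/9)): its argument vanishes at χ = -10/9, a logarithmic branch point, modulus 10/9.
The radius of convergence is the smallest modulus among the singular points: 5/2 - (1/10)*sqrt(565).

The radius of convergence is 5/2 - (1/10)*sqrt(565).


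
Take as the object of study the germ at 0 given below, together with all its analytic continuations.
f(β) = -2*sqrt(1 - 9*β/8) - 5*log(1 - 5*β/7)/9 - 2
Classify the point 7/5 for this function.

The term (-5/9)*log(1 - β/(7/5)) has argument 1 - 7/5/(7/5) = 0 at 7/5: a logarithmic (infinitely-sheeted) branch point; the remaining terms are analytic or single-valued there.

The point is a logarithmic branch point.


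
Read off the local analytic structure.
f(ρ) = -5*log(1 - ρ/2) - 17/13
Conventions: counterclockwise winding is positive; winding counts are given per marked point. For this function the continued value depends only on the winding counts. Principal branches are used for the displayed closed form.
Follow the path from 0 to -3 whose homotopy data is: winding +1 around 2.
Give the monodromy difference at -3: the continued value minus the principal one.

The rational part is single-valued and drops out of the difference; each branch term changes only by its own monodromy.
(-5)*log(1 - ρ/(2)): each positive loop around 2 adds 2*pi*i to the log, so winding +1 contributes (-5)*(1)*2*pi*i = -(10)*pi*i.
Summing the contributions at ρ = -3 gives -(10)*pi*i.

Continued minus principal equals -(10)*pi*i.


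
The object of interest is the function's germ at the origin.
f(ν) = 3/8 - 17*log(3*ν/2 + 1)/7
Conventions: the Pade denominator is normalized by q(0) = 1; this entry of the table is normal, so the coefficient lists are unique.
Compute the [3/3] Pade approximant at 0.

Taylor coefficients needed (expand at 0): a_0 = 3/8, a_1 = -51/14, a_2 = 153/56, a_3 = -153/56, a_4 = 1377/448, a_5 = -4131/1120, a_6 = 4131/896.
Write the denominator as Q(ν) = 1 + q1*ν + q2*ν^2 + q3*ν^3. Requiring Q*f - P = O(ν^7) with deg P <= 3 kills the coefficients of ν^4..ν^6 in Q*f:
  ν^4: a_4 + q1*a_3 + q2*a_2 + q3*a_1 = 0, i.e. 1377/448 + (-153/56)*q1 + (153/56)*q2 + (-51/14)*q3 = 0.
  ν^5: a_5 + q1*a_4 + q2*a_3 + q3*a_2 = 0, i.e. -4131/1120 + (1377/448)*q1 + (-153/56)*q2 + (153/56)*q3 = 0.
  ν^6: a_6 + q1*a_5 + q2*a_4 + q3*a_3 = 0, i.e. 4131/896 + (-4131/1120)*q1 + (1377/448)*q2 + (-153/56)*q3 = 0.
Solving this linear system: q1 = 9/4, q2 = 27/20, q3 = 27/160.
The numerator is Q*f truncated at degree 3: P0 = a_0 = 3/8; P1 = a_1 + q1*a_0 = -627/224; P2 = a_2 + q1*a_1 + q2*a_0 = -5553/1120; P3 = a_3 + q1*a_2 + q2*a_1 + q3*a_0 = -12897/8960.

The Pade approximant has numerator coefficients [3/8, -627/224, -5553/1120, -12897/8960]; denominator coefficients [1, 9/4, 27/20, 27/160].


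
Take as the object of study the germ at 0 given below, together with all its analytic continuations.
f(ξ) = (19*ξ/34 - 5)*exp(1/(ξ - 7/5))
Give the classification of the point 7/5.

The exponent 1/(ξ - (7/5)) has a pole at 7/5, so exp(1/(ξ - (7/5))) takes every nonzero value near it: an essential singularity (not a pole of any order).

The point is an essential singularity.


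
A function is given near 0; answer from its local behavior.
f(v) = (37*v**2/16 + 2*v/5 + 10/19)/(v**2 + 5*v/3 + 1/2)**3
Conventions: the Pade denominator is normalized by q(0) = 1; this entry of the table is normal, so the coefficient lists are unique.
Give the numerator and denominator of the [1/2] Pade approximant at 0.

Taylor coefficients needed (expand at 0): a_0 = 80/19, a_1 = -3696/95, a_2 = 27581/114, a_3 = -3112573/2565.
Write the denominator as Q(v) = 1 + q1*v + q2*v^2. Requiring Q*f - P = O(v^4) with deg P <= 1 kills the coefficients of v^2..v^3 in Q*f:
  v^2: a_2 + q1*a_1 + q2*a_0 = 0, i.e. 27581/114 + (-3696/95)*q1 + (80/19)*q2 = 0.
  v^3: a_3 + q1*a_2 + q2*a_1 = 0, i.e. -3112573/2565 + (27581/114)*q1 + (-3696/95)*q2 = 0.
Solving this linear system: q1 = 131075845/15075279, q2 = 3679029281/160802976.
The numerator is Q*f truncated at degree 1: P0 = a_0 = 80/19; P1 = a_1 + q1*a_0 = -3287893184/1432151505.

The Pade approximant has numerator coefficients [80/19, -3287893184/1432151505]; denominator coefficients [1, 131075845/15075279, 3679029281/160802976].


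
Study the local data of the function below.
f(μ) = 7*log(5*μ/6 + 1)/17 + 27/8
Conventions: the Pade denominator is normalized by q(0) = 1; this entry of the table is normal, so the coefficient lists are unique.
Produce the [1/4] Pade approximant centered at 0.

The Pade approximant has numerator coefficients [27/8, 73586755421/30457489476]; denominator coefficients [1, 275100898/447904257, -80956715/4031138313, 54734575/12093414939, -920047625/870725875608].

Taylor coefficients needed (expand at 0): a_0 = 27/8, a_1 = 35/102, a_2 = -175/1224, a_3 = 875/11016, a_4 = -4375/88128, a_5 = 4375/132192.
Write the denominator as Q(μ) = 1 + q1*μ + q2*μ^2 + q3*μ^3 + q4*μ^4. Requiring Q*f - P = O(μ^6) with deg P <= 1 kills the coefficients of μ^2..μ^5 in Q*f:
  μ^2: a_2 + q1*a_1 + q2*a_0 = 0, i.e. -175/1224 + (35/102)*q1 + (27/8)*q2 = 0.
  μ^3: a_3 + q1*a_2 + q2*a_1 + q3*a_0 = 0, i.e. 875/11016 + (-175/1224)*q1 + (35/102)*q2 + (27/8)*q3 = 0.
  μ^4: a_4 + q1*a_3 + q2*a_2 + q3*a_1 + q4*a_0 = 0, i.e. -4375/88128 + (875/11016)*q1 + (-175/1224)*q2 + (35/102)*q3 + (27/8)*q4 = 0.
  μ^5: a_5 + q1*a_4 + q2*a_3 + q3*a_2 + q4*a_1 = 0, i.e. 4375/132192 + (-4375/88128)*q1 + (875/11016)*q2 + (-175/1224)*q3 + (35/102)*q4 = 0.
Solving this linear system: q1 = 275100898/447904257, q2 = -80956715/4031138313, q3 = 54734575/12093414939, q4 = -920047625/870725875608.
The numerator is Q*f truncated at degree 1: P0 = a_0 = 27/8; P1 = a_1 + q1*a_0 = 73586755421/30457489476.


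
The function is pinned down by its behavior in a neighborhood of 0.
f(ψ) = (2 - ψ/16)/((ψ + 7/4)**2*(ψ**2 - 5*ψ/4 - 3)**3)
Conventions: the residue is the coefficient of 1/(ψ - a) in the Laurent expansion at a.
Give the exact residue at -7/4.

At the order-2 pole -7/4 set g(ψ) = (ψ - (-7/4))^2*f(ψ) = (2 - ψ/16)/(ψ**2 - 5*ψ/4 - 3)**3.
Order-2 pole: residue = g'(a); g'(-7/4) = 851/729, so the residue is 851/729.

The residue is 851/729.


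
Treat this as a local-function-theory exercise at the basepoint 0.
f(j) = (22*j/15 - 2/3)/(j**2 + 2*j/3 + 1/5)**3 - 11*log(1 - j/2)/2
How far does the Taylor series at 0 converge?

Denominator factor (j**2 + 2*j/3 + 1/5)^3: discriminant -16/45, complex-conjugate roots (-1/3) + ((2/15)*sqrt(5))*i and (-1/3) - ((2/15)*sqrt(5))*i; poles of order 3, moduli (1/5)*sqrt(5) and (1/5)*sqrt(5).
Branch term (-11/2)*log(1 - j/(2)): its argument vanishes at j = 2, a logarithmic branch point, modulus 2.
The radius of convergence is the smallest modulus among the singular points: (1/5)*sqrt(5).

The radius of convergence is (1/5)*sqrt(5).


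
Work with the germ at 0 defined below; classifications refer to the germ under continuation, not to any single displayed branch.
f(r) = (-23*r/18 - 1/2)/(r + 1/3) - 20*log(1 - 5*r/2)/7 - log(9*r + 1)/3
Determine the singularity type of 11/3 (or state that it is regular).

The point is a regular point.

Denominator factors: r + 1/3 = 4 at r = 11/3 — none vanishes.
Branch term log(1 - r/(-1/9)): argument at 11/3 is 34, nonzero, so 11/3 is not its branch point (a point on a principal cut is still regular for the continued germ).
Branch term log(1 - r/(2/5)): argument at 11/3 is -49/6, nonzero, so 11/3 is not its branch point (a point on a principal cut is still regular for the continued germ).
So the germ continues analytically to 11/3.


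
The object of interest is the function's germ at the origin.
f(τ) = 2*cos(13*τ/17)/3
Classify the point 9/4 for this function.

There is no denominator, hence no pole anywhere.
The factor cos(13*τ/17) is entire.
So the germ continues analytically to 9/4.

The point is a regular point.


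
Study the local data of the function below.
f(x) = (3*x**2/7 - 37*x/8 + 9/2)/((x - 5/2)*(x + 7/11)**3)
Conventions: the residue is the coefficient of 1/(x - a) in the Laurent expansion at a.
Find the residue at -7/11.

The residue is 653521/4599126.

At the order-3 pole -7/11 set g(x) = (x - (-7/11))^3*f(x) = (3*x**2/7 - 37*x/8 + 9/2)/(x - 5/2).
Order-3 pole: residue = g''(a)/2; g''(-7/11) = 653521/2299563, so the residue is 653521/4599126.


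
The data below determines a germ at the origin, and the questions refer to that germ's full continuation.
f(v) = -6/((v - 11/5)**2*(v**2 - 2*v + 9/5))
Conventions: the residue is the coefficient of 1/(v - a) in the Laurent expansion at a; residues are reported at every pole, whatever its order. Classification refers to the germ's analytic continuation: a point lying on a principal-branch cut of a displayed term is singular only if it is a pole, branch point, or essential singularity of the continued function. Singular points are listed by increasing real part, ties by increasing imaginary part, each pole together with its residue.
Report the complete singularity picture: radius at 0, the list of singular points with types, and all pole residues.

Radius of convergence at 0: (3/5)*sqrt(5).
At (1) - ((2/5)*sqrt(5))*i: a pole of order 1; residue (-1125/784) - ((75/392)*sqrt(5))*i.
At (1) + ((2/5)*sqrt(5))*i: a pole of order 1; residue (-1125/784) + ((75/392)*sqrt(5))*i.
At 11/5: a pole of order 2; residue 1125/392.

Denominator factor (v - 11/5)^2: pole of order 2 at 11/5, modulus 11/5.
Denominator factor (v**2 - 2*v + 9/5): discriminant -16/5, complex-conjugate roots (1) + ((2/5)*sqrt(5))*i and (1) - ((2/5)*sqrt(5))*i; poles of order 1, moduli (3/5)*sqrt(5) and (3/5)*sqrt(5).
The radius of convergence is the smallest modulus among the singular points: (3/5)*sqrt(5).
The factor v**2 - 2*v + 9/5 splits as (v - a)(v - a') with a = (1) - ((2/5)*sqrt(5))*i, a' = (1) + ((2/5)*sqrt(5))*i. At the order-1 pole a set g(v) = (v - a)*f(v) = [-6/(v - 11/5)**2] / (v - a').
Simple pole: residue = g(a) at a = (1) - ((2/5)*sqrt(5))*i, which is (-1125/784) - ((75/392)*sqrt(5))*i.
The factor v**2 - 2*v + 9/5 splits as (v - a)(v - a') with a = (1) + ((2/5)*sqrt(5))*i, a' = (1) - ((2/5)*sqrt(5))*i. At the order-1 pole a set g(v) = (v - a)*f(v) = [-6/(v - 11/5)**2] / (v - a').
Simple pole: residue = g(a) at a = (1) + ((2/5)*sqrt(5))*i, which is (-1125/784) + ((75/392)*sqrt(5))*i.
At the order-2 pole 11/5 set g(v) = (v - (11/5))^2*f(v) = -6/(v**2 - 2*v + 9/5).
Order-2 pole: residue = g'(a); g'(11/5) = 1125/392, so the residue is 1125/392.
List the singular points by increasing real part (a conjugate pair: the negative imaginary part first).


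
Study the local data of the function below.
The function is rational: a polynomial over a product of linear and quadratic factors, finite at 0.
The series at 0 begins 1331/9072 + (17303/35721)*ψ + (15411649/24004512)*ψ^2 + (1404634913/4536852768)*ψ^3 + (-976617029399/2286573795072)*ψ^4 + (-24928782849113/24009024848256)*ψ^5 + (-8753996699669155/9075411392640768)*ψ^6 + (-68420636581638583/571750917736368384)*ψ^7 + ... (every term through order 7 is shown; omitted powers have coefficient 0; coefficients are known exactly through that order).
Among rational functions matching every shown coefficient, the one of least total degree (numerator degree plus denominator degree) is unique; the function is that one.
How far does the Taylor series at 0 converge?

No rational of total degree below 6 reproduces all 8 coefficients; solving the [1/5] Pade equations on them gives f(ψ) = (11*ψ/21 + 11/27)/((ψ + 7/3)*(ψ**2 - 4*ψ/3 + 12/11)**2), whose expansion matches every shown term.
Denominator factor (ψ**2 - 4*ψ/3 + 12/11)^2: discriminant -256/99, complex-conjugate roots (2/3) + ((8/33)*sqrt(11))*i and (2/3) - ((8/33)*sqrt(11))*i; poles of order 2, moduli (2/11)*sqrt(33) and (2/11)*sqrt(33).
Denominator factor (ψ + 7/3): pole of order 1 at -7/3, modulus 7/3.
The radius of convergence is the smallest modulus among the singular points: (2/11)*sqrt(33).

The radius of convergence is (2/11)*sqrt(33).


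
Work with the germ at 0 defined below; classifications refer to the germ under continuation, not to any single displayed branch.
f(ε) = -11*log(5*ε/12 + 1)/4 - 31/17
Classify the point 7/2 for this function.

The point is a regular point.

There is no denominator, hence no pole anywhere.
Branch term log(1 - ε/(-12/5)): argument at 7/2 is 59/24, nonzero, so 7/2 is not its branch point (a point on a principal cut is still regular for the continued germ).
So the germ continues analytically to 7/2.


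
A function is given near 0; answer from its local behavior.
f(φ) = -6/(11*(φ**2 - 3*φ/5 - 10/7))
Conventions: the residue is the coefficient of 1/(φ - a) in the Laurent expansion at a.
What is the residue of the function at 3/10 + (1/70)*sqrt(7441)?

The factor φ**2 - 3*φ/5 - 10/7 splits as (φ - a)(φ - a') with a = 3/10 + (1/70)*sqrt(7441), a' = 3/10 - (1/70)*sqrt(7441). At the order-1 pole a set g(φ) = (φ - a)*f(φ) = [-6/11] / (φ - a').
Simple pole: residue = g(a) at a = 3/10 + (1/70)*sqrt(7441), which is -(30/11693)*sqrt(7441).

The residue is -(30/11693)*sqrt(7441).


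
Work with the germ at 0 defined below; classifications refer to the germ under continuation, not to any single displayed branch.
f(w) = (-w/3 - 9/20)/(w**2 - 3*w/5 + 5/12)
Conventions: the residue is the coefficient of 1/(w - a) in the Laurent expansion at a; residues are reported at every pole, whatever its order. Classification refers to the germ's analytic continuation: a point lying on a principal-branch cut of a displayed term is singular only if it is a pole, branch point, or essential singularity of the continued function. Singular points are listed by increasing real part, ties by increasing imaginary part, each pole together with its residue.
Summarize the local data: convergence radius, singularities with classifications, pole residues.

Radius of convergence at 0: (1/6)*sqrt(15).
At (3/10) - ((7/30)*sqrt(6))*i: a pole of order 1; residue (-1/6) - ((11/56)*sqrt(6))*i.
At (3/10) + ((7/30)*sqrt(6))*i: a pole of order 1; residue (-1/6) + ((11/56)*sqrt(6))*i.

Denominator factor (w**2 - 3*w/5 + 5/12): discriminant -98/75, complex-conjugate roots (3/10) + ((7/30)*sqrt(6))*i and (3/10) - ((7/30)*sqrt(6))*i; poles of order 1, moduli (1/6)*sqrt(15) and (1/6)*sqrt(15).
The radius of convergence is the smallest modulus among the singular points: (1/6)*sqrt(15).
The factor w**2 - 3*w/5 + 5/12 splits as (w - a)(w - a') with a = (3/10) - ((7/30)*sqrt(6))*i, a' = (3/10) + ((7/30)*sqrt(6))*i. At the order-1 pole a set g(w) = (w - a)*f(w) = [-w/3 - 9/20] / (w - a').
Simple pole: residue = g(a) at a = (3/10) - ((7/30)*sqrt(6))*i, which is (-1/6) - ((11/56)*sqrt(6))*i.
The factor w**2 - 3*w/5 + 5/12 splits as (w - a)(w - a') with a = (3/10) + ((7/30)*sqrt(6))*i, a' = (3/10) - ((7/30)*sqrt(6))*i. At the order-1 pole a set g(w) = (w - a)*f(w) = [-w/3 - 9/20] / (w - a').
Simple pole: residue = g(a) at a = (3/10) + ((7/30)*sqrt(6))*i, which is (-1/6) + ((11/56)*sqrt(6))*i.
List the singular points by increasing real part (a conjugate pair: the negative imaginary part first).


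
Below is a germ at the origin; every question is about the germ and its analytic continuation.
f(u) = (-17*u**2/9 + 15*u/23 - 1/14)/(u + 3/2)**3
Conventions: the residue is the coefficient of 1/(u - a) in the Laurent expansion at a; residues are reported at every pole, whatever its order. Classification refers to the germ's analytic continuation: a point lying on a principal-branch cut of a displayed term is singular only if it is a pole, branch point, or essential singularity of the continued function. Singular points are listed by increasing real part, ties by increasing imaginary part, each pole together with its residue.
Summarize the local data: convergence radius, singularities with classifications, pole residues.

Denominator factor (u + 3/2)^3: pole of order 3 at -3/2, modulus 3/2.
The radius of convergence is the smallest modulus among the singular points: 3/2.
At the order-3 pole -3/2 set g(u) = (u - (-3/2))^3*f(u) = -17*u**2/9 + 15*u/23 - 1/14.
Order-3 pole: residue = g''(a)/2; g''(-3/2) = -34/9, so the residue is -17/9.

Radius of convergence at 0: 3/2.
At -3/2: a pole of order 3; residue -17/9.
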